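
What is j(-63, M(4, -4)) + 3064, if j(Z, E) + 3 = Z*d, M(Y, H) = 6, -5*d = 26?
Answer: 16943/5 ≈ 3388.6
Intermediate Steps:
d = -26/5 (d = -1/5*26 = -26/5 ≈ -5.2000)
j(Z, E) = -3 - 26*Z/5 (j(Z, E) = -3 + Z*(-26/5) = -3 - 26*Z/5)
j(-63, M(4, -4)) + 3064 = (-3 - 26/5*(-63)) + 3064 = (-3 + 1638/5) + 3064 = 1623/5 + 3064 = 16943/5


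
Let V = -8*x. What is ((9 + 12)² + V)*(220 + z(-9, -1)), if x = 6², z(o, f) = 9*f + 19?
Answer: 35190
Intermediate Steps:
z(o, f) = 19 + 9*f
x = 36
V = -288 (V = -8*36 = -288)
((9 + 12)² + V)*(220 + z(-9, -1)) = ((9 + 12)² - 288)*(220 + (19 + 9*(-1))) = (21² - 288)*(220 + (19 - 9)) = (441 - 288)*(220 + 10) = 153*230 = 35190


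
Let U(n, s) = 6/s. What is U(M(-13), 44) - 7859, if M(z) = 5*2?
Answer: -172895/22 ≈ -7858.9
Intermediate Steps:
M(z) = 10
U(M(-13), 44) - 7859 = 6/44 - 7859 = 6*(1/44) - 7859 = 3/22 - 7859 = -172895/22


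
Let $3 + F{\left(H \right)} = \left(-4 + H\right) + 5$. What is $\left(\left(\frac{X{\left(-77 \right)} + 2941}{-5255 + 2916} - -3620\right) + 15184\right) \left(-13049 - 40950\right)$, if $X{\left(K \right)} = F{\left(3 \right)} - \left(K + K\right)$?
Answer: $- \frac{2374846860540}{2339} \approx -1.0153 \cdot 10^{9}$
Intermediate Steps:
$F{\left(H \right)} = -2 + H$ ($F{\left(H \right)} = -3 + \left(\left(-4 + H\right) + 5\right) = -3 + \left(1 + H\right) = -2 + H$)
$X{\left(K \right)} = 1 - 2 K$ ($X{\left(K \right)} = \left(-2 + 3\right) - \left(K + K\right) = 1 - 2 K$)
$\left(\left(\frac{X{\left(-77 \right)} + 2941}{-5255 + 2916} - -3620\right) + 15184\right) \left(-13049 - 40950\right) = \left(\left(\frac{\left(1 - -154\right) + 2941}{-5255 + 2916} - -3620\right) + 15184\right) \left(-13049 - 40950\right) = \left(\left(\frac{\left(1 + 154\right) + 2941}{-2339} + 3620\right) + 15184\right) \left(-53999\right) = \left(\left(\left(155 + 2941\right) \left(- \frac{1}{2339}\right) + 3620\right) + 15184\right) \left(-53999\right) = \left(\left(3096 \left(- \frac{1}{2339}\right) + 3620\right) + 15184\right) \left(-53999\right) = \left(\left(- \frac{3096}{2339} + 3620\right) + 15184\right) \left(-53999\right) = \left(\frac{8464084}{2339} + 15184\right) \left(-53999\right) = \frac{43979460}{2339} \left(-53999\right) = - \frac{2374846860540}{2339}$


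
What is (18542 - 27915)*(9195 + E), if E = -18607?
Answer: 88218676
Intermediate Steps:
(18542 - 27915)*(9195 + E) = (18542 - 27915)*(9195 - 18607) = -9373*(-9412) = 88218676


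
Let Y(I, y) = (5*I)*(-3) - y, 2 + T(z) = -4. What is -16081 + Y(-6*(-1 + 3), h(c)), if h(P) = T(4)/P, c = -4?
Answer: -31805/2 ≈ -15903.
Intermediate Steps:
T(z) = -6 (T(z) = -2 - 4 = -6)
h(P) = -6/P
Y(I, y) = -y - 15*I (Y(I, y) = -15*I - y = -y - 15*I)
-16081 + Y(-6*(-1 + 3), h(c)) = -16081 + (-(-6)/(-4) - (-90)*(-1 + 3)) = -16081 + (-(-6)*(-1)/4 - (-90)*2) = -16081 + (-1*3/2 - 15*(-12)) = -16081 + (-3/2 + 180) = -16081 + 357/2 = -31805/2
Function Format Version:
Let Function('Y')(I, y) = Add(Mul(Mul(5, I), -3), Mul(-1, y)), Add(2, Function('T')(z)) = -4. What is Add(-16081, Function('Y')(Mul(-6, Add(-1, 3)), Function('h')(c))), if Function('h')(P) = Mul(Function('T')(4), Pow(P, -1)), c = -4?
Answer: Rational(-31805, 2) ≈ -15903.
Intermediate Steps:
Function('T')(z) = -6 (Function('T')(z) = Add(-2, -4) = -6)
Function('h')(P) = Mul(-6, Pow(P, -1))
Function('Y')(I, y) = Add(Mul(-1, y), Mul(-15, I)) (Function('Y')(I, y) = Add(Mul(-15, I), Mul(-1, y)) = Add(Mul(-1, y), Mul(-15, I)))
Add(-16081, Function('Y')(Mul(-6, Add(-1, 3)), Function('h')(c))) = Add(-16081, Add(Mul(-1, Mul(-6, Pow(-4, -1))), Mul(-15, Mul(-6, Add(-1, 3))))) = Add(-16081, Add(Mul(-1, Mul(-6, Rational(-1, 4))), Mul(-15, Mul(-6, 2)))) = Add(-16081, Add(Mul(-1, Rational(3, 2)), Mul(-15, -12))) = Add(-16081, Add(Rational(-3, 2), 180)) = Add(-16081, Rational(357, 2)) = Rational(-31805, 2)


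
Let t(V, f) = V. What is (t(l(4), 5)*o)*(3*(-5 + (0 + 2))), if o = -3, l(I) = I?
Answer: 108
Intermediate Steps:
(t(l(4), 5)*o)*(3*(-5 + (0 + 2))) = (4*(-3))*(3*(-5 + (0 + 2))) = -36*(-5 + 2) = -36*(-3) = -12*(-9) = 108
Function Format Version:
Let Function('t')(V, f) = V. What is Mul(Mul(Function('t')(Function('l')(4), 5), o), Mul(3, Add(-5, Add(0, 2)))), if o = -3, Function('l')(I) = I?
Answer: 108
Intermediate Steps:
Mul(Mul(Function('t')(Function('l')(4), 5), o), Mul(3, Add(-5, Add(0, 2)))) = Mul(Mul(4, -3), Mul(3, Add(-5, Add(0, 2)))) = Mul(-12, Mul(3, Add(-5, 2))) = Mul(-12, Mul(3, -3)) = Mul(-12, -9) = 108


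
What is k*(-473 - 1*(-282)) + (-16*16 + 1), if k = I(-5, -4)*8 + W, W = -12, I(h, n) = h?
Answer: 9677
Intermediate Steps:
k = -52 (k = -5*8 - 12 = -40 - 12 = -52)
k*(-473 - 1*(-282)) + (-16*16 + 1) = -52*(-473 - 1*(-282)) + (-16*16 + 1) = -52*(-473 + 282) + (-256 + 1) = -52*(-191) - 255 = 9932 - 255 = 9677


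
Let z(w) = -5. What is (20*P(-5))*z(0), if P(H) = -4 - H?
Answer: -100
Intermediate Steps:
(20*P(-5))*z(0) = (20*(-4 - 1*(-5)))*(-5) = (20*(-4 + 5))*(-5) = (20*1)*(-5) = 20*(-5) = -100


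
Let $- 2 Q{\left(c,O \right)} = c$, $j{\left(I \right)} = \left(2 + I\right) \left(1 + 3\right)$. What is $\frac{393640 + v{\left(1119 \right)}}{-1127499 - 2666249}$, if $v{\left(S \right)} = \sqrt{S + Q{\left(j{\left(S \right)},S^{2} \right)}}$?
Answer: $- \frac{98410}{948437} - \frac{i \sqrt{1123}}{3793748} \approx -0.10376 - 8.8333 \cdot 10^{-6} i$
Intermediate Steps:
$j{\left(I \right)} = 8 + 4 I$ ($j{\left(I \right)} = \left(2 + I\right) 4 = 8 + 4 I$)
$Q{\left(c,O \right)} = - \frac{c}{2}$
$v{\left(S \right)} = \sqrt{-4 - S}$ ($v{\left(S \right)} = \sqrt{S - \frac{8 + 4 S}{2}} = \sqrt{S - \left(4 + 2 S\right)} = \sqrt{-4 - S}$)
$\frac{393640 + v{\left(1119 \right)}}{-1127499 - 2666249} = \frac{393640 + \sqrt{-4 - 1119}}{-1127499 - 2666249} = \frac{393640 + \sqrt{-4 - 1119}}{-3793748} = \left(393640 + \sqrt{-1123}\right) \left(- \frac{1}{3793748}\right) = \left(393640 + i \sqrt{1123}\right) \left(- \frac{1}{3793748}\right) = - \frac{98410}{948437} - \frac{i \sqrt{1123}}{3793748}$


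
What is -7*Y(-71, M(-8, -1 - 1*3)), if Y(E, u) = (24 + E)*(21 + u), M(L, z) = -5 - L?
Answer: 7896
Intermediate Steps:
Y(E, u) = (21 + u)*(24 + E)
-7*Y(-71, M(-8, -1 - 1*3)) = -7*(504 + 21*(-71) + 24*(-5 - 1*(-8)) - 71*(-5 - 1*(-8))) = -7*(504 - 1491 + 24*(-5 + 8) - 71*(-5 + 8)) = -7*(504 - 1491 + 24*3 - 71*3) = -7*(504 - 1491 + 72 - 213) = -7*(-1128) = 7896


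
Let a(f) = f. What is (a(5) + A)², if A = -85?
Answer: 6400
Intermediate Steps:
(a(5) + A)² = (5 - 85)² = (-80)² = 6400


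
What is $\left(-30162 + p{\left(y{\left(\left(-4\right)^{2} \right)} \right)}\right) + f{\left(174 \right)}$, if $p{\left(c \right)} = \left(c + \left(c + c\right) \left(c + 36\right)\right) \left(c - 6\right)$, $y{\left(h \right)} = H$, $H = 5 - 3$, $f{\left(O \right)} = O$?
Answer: $-30604$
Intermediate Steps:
$H = 2$
$y{\left(h \right)} = 2$
$p{\left(c \right)} = \left(-6 + c\right) \left(c + 2 c \left(36 + c\right)\right)$ ($p{\left(c \right)} = \left(c + 2 c \left(36 + c\right)\right) \left(-6 + c\right) = \left(-6 + c\right) \left(c + 2 c \left(36 + c\right)\right)$)
$\left(-30162 + p{\left(y{\left(\left(-4\right)^{2} \right)} \right)}\right) + f{\left(174 \right)} = \left(-30162 + 2 \left(-438 + 2 \cdot 2^{2} + 61 \cdot 2\right)\right) + 174 = \left(-30162 + 2 \left(-438 + 2 \cdot 4 + 122\right)\right) + 174 = \left(-30162 + 2 \left(-438 + 8 + 122\right)\right) + 174 = \left(-30162 + 2 \left(-308\right)\right) + 174 = \left(-30162 - 616\right) + 174 = -30778 + 174 = -30604$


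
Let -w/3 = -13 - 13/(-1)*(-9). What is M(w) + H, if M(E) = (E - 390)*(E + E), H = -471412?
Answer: -471412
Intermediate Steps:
w = 390 (w = -3*(-13 - 13/(-1)*(-9)) = -3*(-13 - 13*(-1)*(-9)) = -3*(-13 + 13*(-9)) = -3*(-13 - 117) = -3*(-130) = 390)
M(E) = 2*E*(-390 + E) (M(E) = (-390 + E)*(2*E) = 2*E*(-390 + E))
M(w) + H = 2*390*(-390 + 390) - 471412 = 2*390*0 - 471412 = 0 - 471412 = -471412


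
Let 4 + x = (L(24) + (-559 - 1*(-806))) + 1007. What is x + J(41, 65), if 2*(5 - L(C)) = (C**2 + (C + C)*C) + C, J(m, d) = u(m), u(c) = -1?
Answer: 378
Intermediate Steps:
J(m, d) = -1
L(C) = 5 - 3*C**2/2 - C/2 (L(C) = 5 - ((C**2 + (C + C)*C) + C)/2 = 5 - ((C**2 + (2*C)*C) + C)/2 = 5 - ((C**2 + 2*C**2) + C)/2 = 5 - (3*C**2 + C)/2 = 5 - (C + 3*C**2)/2 = 5 + (-3*C**2/2 - C/2) = 5 - 3*C**2/2 - C/2)
x = 379 (x = -4 + (((5 - 3/2*24**2 - 1/2*24) + (-559 - 1*(-806))) + 1007) = -4 + (((5 - 3/2*576 - 12) + (-559 + 806)) + 1007) = -4 + (((5 - 864 - 12) + 247) + 1007) = -4 + ((-871 + 247) + 1007) = -4 + (-624 + 1007) = -4 + 383 = 379)
x + J(41, 65) = 379 - 1 = 378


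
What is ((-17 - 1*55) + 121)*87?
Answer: 4263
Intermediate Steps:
((-17 - 1*55) + 121)*87 = ((-17 - 55) + 121)*87 = (-72 + 121)*87 = 49*87 = 4263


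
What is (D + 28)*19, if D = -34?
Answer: -114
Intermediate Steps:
(D + 28)*19 = (-34 + 28)*19 = -6*19 = -114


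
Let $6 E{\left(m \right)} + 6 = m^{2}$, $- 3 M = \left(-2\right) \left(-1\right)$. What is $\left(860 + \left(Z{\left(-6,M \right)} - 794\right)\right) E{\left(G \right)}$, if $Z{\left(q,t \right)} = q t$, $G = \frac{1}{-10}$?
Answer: $- \frac{4193}{60} \approx -69.883$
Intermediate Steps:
$M = - \frac{2}{3}$ ($M = - \frac{\left(-2\right) \left(-1\right)}{3} = \left(- \frac{1}{3}\right) 2 = - \frac{2}{3} \approx -0.66667$)
$G = - \frac{1}{10} \approx -0.1$
$E{\left(m \right)} = -1 + \frac{m^{2}}{6}$
$\left(860 + \left(Z{\left(-6,M \right)} - 794\right)\right) E{\left(G \right)} = \left(860 - 790\right) \left(-1 + \frac{\left(- \frac{1}{10}\right)^{2}}{6}\right) = \left(860 + \left(4 - 794\right)\right) \left(-1 + \frac{1}{6} \cdot \frac{1}{100}\right) = \left(860 - 790\right) \left(-1 + \frac{1}{600}\right) = 70 \left(- \frac{599}{600}\right) = - \frac{4193}{60}$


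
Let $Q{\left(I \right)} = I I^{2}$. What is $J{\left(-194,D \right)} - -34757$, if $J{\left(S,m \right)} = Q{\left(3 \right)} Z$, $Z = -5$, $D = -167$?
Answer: $34622$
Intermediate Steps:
$Q{\left(I \right)} = I^{3}$
$J{\left(S,m \right)} = -135$ ($J{\left(S,m \right)} = 3^{3} \left(-5\right) = 27 \left(-5\right) = -135$)
$J{\left(-194,D \right)} - -34757 = -135 - -34757 = -135 + 34757 = 34622$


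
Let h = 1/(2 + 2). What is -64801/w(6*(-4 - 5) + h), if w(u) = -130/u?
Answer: -2786443/104 ≈ -26793.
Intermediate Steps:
h = ¼ (h = 1/4 = ¼ ≈ 0.25000)
-64801/w(6*(-4 - 5) + h) = -(-64801/520 - 194403*(-4 - 5)/65) = -64801/((-130/(6*(-9) + ¼))) = -64801/((-130/(-54 + ¼))) = -64801/((-130/(-215/4))) = -64801/((-130*(-4/215))) = -64801/104/43 = -64801*43/104 = -2786443/104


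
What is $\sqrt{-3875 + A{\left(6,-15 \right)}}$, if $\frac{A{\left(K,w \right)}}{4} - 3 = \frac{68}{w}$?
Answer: $\frac{i \sqrt{873255}}{15} \approx 62.299 i$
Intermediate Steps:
$A{\left(K,w \right)} = 12 + \frac{272}{w}$ ($A{\left(K,w \right)} = 12 + 4 \frac{68}{w} = 12 + \frac{272}{w}$)
$\sqrt{-3875 + A{\left(6,-15 \right)}} = \sqrt{-3875 + \left(12 + \frac{272}{-15}\right)} = \sqrt{-3875 + \left(12 + 272 \left(- \frac{1}{15}\right)\right)} = \sqrt{-3875 + \left(12 - \frac{272}{15}\right)} = \sqrt{-3875 - \frac{92}{15}} = \sqrt{- \frac{58217}{15}} = \frac{i \sqrt{873255}}{15}$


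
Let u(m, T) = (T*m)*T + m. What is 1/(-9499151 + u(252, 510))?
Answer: 1/56046301 ≈ 1.7842e-8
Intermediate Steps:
u(m, T) = m + m*T² (u(m, T) = m*T² + m = m + m*T²)
1/(-9499151 + u(252, 510)) = 1/(-9499151 + 252*(1 + 510²)) = 1/(-9499151 + 252*(1 + 260100)) = 1/(-9499151 + 252*260101) = 1/(-9499151 + 65545452) = 1/56046301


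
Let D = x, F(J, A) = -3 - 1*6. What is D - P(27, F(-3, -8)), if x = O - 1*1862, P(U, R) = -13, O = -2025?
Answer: -3874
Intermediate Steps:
F(J, A) = -9 (F(J, A) = -3 - 6 = -9)
x = -3887 (x = -2025 - 1*1862 = -2025 - 1862 = -3887)
D = -3887
D - P(27, F(-3, -8)) = -3887 - 1*(-13) = -3887 + 13 = -3874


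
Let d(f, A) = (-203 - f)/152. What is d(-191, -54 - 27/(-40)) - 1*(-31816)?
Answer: 1209005/38 ≈ 31816.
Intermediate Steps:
d(f, A) = -203/152 - f/152 (d(f, A) = (-203 - f)*(1/152) = -203/152 - f/152)
d(-191, -54 - 27/(-40)) - 1*(-31816) = (-203/152 - 1/152*(-191)) - 1*(-31816) = (-203/152 + 191/152) + 31816 = -3/38 + 31816 = 1209005/38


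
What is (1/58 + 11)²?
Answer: 408321/3364 ≈ 121.38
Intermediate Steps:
(1/58 + 11)² = (639/58)² = 408321/3364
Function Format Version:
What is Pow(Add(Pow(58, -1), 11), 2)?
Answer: Rational(408321, 3364) ≈ 121.38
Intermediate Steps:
Pow(Add(Pow(58, -1), 11), 2) = Pow(Add(Rational(1, 58), 11), 2) = Pow(Rational(639, 58), 2) = Rational(408321, 3364)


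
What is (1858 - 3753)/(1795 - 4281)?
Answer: 1895/2486 ≈ 0.76227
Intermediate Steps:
(1858 - 3753)/(1795 - 4281) = -1895/(-2486) = -1895*(-1/2486) = 1895/2486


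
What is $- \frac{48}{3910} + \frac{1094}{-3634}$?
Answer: $- \frac{48391}{154445} \approx -0.31332$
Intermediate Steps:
$- \frac{48}{3910} + \frac{1094}{-3634} = \left(-48\right) \frac{1}{3910} + 1094 \left(- \frac{1}{3634}\right) = - \frac{24}{1955} - \frac{547}{1817} = - \frac{48391}{154445}$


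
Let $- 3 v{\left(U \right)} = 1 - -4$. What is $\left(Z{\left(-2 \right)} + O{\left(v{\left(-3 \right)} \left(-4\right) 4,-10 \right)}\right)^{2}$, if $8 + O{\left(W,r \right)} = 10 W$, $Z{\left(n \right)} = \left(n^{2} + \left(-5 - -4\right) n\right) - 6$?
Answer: $\frac{602176}{9} \approx 66909.0$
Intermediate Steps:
$v{\left(U \right)} = - \frac{5}{3}$ ($v{\left(U \right)} = - \frac{1 - -4}{3} = - \frac{1 + 4}{3} = \left(- \frac{1}{3}\right) 5 = - \frac{5}{3}$)
$Z{\left(n \right)} = -6 + n^{2} - n$ ($Z{\left(n \right)} = \left(n^{2} + \left(-5 + 4\right) n\right) - 6 = \left(n^{2} - n\right) - 6 = -6 + n^{2} - n$)
$O{\left(W,r \right)} = -8 + 10 W$
$\left(Z{\left(-2 \right)} + O{\left(v{\left(-3 \right)} \left(-4\right) 4,-10 \right)}\right)^{2} = \left(\left(-6 + \left(-2\right)^{2} - -2\right) - \left(8 - 10 \left(- \frac{5}{3}\right) \left(-4\right) 4\right)\right)^{2} = \left(\left(-6 + 4 + 2\right) - \left(8 - 10 \cdot \frac{20}{3} \cdot 4\right)\right)^{2} = \left(0 + \left(-8 + 10 \cdot \frac{80}{3}\right)\right)^{2} = \left(0 + \left(-8 + \frac{800}{3}\right)\right)^{2} = \left(0 + \frac{776}{3}\right)^{2} = \left(\frac{776}{3}\right)^{2} = \frac{602176}{9}$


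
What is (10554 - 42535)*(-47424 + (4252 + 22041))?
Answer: 675790511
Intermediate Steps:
(10554 - 42535)*(-47424 + (4252 + 22041)) = -31981*(-47424 + 26293) = -31981*(-21131) = 675790511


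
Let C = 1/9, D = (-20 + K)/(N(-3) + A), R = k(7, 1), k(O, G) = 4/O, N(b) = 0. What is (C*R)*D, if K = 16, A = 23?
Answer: -16/1449 ≈ -0.011042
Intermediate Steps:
R = 4/7 ≈ 0.57143
D = -4/23 (D = (-20 + 16)/(0 + 23) = -4/23 ≈ -0.17391)
C = 1/9 ≈ 0.11111
(C*R)*D = ((1/9)*(4/7))*(-4/23) = (4/63)*(-4/23) = -16/1449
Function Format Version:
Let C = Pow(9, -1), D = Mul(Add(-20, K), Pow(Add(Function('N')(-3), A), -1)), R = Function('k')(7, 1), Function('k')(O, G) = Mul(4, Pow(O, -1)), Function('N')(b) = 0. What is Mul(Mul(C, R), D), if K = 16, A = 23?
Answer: Rational(-16, 1449) ≈ -0.011042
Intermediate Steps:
R = Rational(4, 7) (R = Mul(4, Pow(7, -1)) = Mul(4, Rational(1, 7)) = Rational(4, 7) ≈ 0.57143)
D = Rational(-4, 23) (D = Mul(Add(-20, 16), Pow(Add(0, 23), -1)) = Mul(-4, Pow(23, -1)) = Mul(-4, Rational(1, 23)) = Rational(-4, 23) ≈ -0.17391)
C = Rational(1, 9) ≈ 0.11111
Mul(Mul(C, R), D) = Mul(Mul(Rational(1, 9), Rational(4, 7)), Rational(-4, 23)) = Mul(Rational(4, 63), Rational(-4, 23)) = Rational(-16, 1449)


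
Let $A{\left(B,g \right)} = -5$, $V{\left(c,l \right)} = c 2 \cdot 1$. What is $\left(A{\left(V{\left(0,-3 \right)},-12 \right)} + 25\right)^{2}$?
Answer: $400$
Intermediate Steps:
$V{\left(c,l \right)} = 2 c$ ($V{\left(c,l \right)} = 2 c 1 = 2 c$)
$\left(A{\left(V{\left(0,-3 \right)},-12 \right)} + 25\right)^{2} = \left(-5 + 25\right)^{2} = 20^{2} = 400$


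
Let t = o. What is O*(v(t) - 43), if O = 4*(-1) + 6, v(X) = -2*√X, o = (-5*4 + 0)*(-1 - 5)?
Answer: -86 - 8*√30 ≈ -129.82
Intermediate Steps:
o = 120 (o = (-20 + 0)*(-6) = -20*(-6) = 120)
t = 120
O = 2 (O = -4 + 6 = 2)
O*(v(t) - 43) = 2*(-4*√30 - 43) = 2*(-43 - 4*√30) = -86 - 8*√30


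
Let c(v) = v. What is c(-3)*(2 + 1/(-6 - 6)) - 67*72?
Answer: -19319/4 ≈ -4829.8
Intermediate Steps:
c(-3)*(2 + 1/(-6 - 6)) - 67*72 = -3*(2 + 1/(-6 - 6)) - 67*72 = -3*(2 + 1/(-12)) - 4824 = -3*(2 - 1/12) - 4824 = -3*23/12 - 4824 = -23/4 - 4824 = -19319/4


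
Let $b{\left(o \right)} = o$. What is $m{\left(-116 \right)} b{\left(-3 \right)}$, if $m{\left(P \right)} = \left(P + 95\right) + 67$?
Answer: $-138$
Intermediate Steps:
$m{\left(P \right)} = 162 + P$ ($m{\left(P \right)} = \left(95 + P\right) + 67 = 162 + P$)
$m{\left(-116 \right)} b{\left(-3 \right)} = \left(162 - 116\right) \left(-3\right) = 46 \left(-3\right) = -138$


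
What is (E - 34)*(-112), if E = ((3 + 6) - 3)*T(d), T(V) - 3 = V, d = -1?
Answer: 2464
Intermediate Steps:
T(V) = 3 + V
E = 12 (E = ((3 + 6) - 3)*(3 - 1) = (9 - 3)*2 = 6*2 = 12)
(E - 34)*(-112) = (12 - 34)*(-112) = -22*(-112) = 2464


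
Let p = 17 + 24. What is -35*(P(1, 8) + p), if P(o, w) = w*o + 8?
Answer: -1995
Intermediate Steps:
P(o, w) = 8 + o*w (P(o, w) = o*w + 8 = 8 + o*w)
p = 41
-35*(P(1, 8) + p) = -35*((8 + 1*8) + 41) = -35*((8 + 8) + 41) = -35*(16 + 41) = -35*57 = -1995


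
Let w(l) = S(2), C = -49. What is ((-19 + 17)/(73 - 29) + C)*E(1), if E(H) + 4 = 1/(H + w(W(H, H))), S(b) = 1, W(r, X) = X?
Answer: 7553/44 ≈ 171.66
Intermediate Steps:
w(l) = 1
E(H) = -4 + 1/(1 + H) (E(H) = -4 + 1/(H + 1) = -4 + 1/(1 + H))
((-19 + 17)/(73 - 29) + C)*E(1) = ((-19 + 17)/(73 - 29) - 49)*((-3 - 4*1)/(1 + 1)) = (-2/44 - 49)*((-3 - 4)/2) = (-2*1/44 - 49)*((½)*(-7)) = (-1/22 - 49)*(-7/2) = -1079/22*(-7/2) = 7553/44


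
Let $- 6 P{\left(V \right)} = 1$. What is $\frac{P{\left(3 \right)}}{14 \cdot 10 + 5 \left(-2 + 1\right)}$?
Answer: $- \frac{1}{810} \approx -0.0012346$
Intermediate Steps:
$P{\left(V \right)} = - \frac{1}{6}$ ($P{\left(V \right)} = \left(- \frac{1}{6}\right) 1 = - \frac{1}{6}$)
$\frac{P{\left(3 \right)}}{14 \cdot 10 + 5 \left(-2 + 1\right)} = - \frac{1}{6 \left(14 \cdot 10 + 5 \left(-2 + 1\right)\right)} = - \frac{1}{6 \left(140 + 5 \left(-1\right)\right)} = - \frac{1}{6 \left(140 - 5\right)} = - \frac{1}{6 \cdot 135} = \left(- \frac{1}{6}\right) \frac{1}{135} = - \frac{1}{810}$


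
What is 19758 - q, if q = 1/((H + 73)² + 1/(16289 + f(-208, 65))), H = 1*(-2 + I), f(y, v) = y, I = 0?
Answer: 1601668857995/81064322 ≈ 19758.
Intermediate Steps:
H = -2 (H = 1*(-2 + 0) = 1*(-2) = -2)
q = 16081/81064322 (q = 1/((-2 + 73)² + 1/(16289 - 208)) = 1/(71² + 1/16081) = 1/(5041 + 1/16081) = 1/(81064322/16081) = 16081/81064322 ≈ 0.00019837)
19758 - q = 19758 - 1*16081/81064322 = 19758 - 16081/81064322 = 1601668857995/81064322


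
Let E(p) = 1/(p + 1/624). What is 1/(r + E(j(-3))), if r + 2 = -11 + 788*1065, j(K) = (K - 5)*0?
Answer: 1/839831 ≈ 1.1907e-6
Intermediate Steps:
j(K) = 0 (j(K) = (-5 + K)*0 = 0)
E(p) = 1/(1/624 + p) (E(p) = 1/(p + 1/624) = 1/(1/624 + p))
r = 839207 (r = -2 + (-11 + 788*1065) = -2 + (-11 + 839220) = -2 + 839209 = 839207)
1/(r + E(j(-3))) = 1/(839207 + 624/(1 + 624*0)) = 1/(839207 + 624/(1 + 0)) = 1/(839207 + 624/1) = 1/(839207 + 624*1) = 1/(839207 + 624) = 1/839831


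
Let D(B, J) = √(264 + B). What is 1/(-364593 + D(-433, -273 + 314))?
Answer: -364593/132928055818 - 13*I/132928055818 ≈ -2.7428e-6 - 9.7797e-11*I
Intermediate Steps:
1/(-364593 + D(-433, -273 + 314)) = 1/(-364593 + √(264 - 433)) = 1/(-364593 + √(-169)) = 1/(-364593 + 13*I) = (-364593 - 13*I)/132928055818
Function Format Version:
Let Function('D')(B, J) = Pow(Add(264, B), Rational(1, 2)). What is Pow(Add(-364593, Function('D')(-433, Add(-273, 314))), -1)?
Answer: Add(Rational(-364593, 132928055818), Mul(Rational(-13, 132928055818), I)) ≈ Add(-2.7428e-6, Mul(-9.7797e-11, I))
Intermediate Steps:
Pow(Add(-364593, Function('D')(-433, Add(-273, 314))), -1) = Pow(Add(-364593, Pow(Add(264, -433), Rational(1, 2))), -1) = Pow(Add(-364593, Pow(-169, Rational(1, 2))), -1) = Pow(Add(-364593, Mul(13, I)), -1) = Mul(Rational(1, 132928055818), Add(-364593, Mul(-13, I)))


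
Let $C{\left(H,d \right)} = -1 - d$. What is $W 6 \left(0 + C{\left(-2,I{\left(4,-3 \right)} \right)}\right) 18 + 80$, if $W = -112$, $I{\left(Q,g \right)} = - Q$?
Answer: $-36208$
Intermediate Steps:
$W 6 \left(0 + C{\left(-2,I{\left(4,-3 \right)} \right)}\right) 18 + 80 = - 112 \cdot 6 \left(0 - \left(1 - 4\right)\right) 18 + 80 = - 112 \cdot 6 \left(0 - -3\right) 18 + 80 = - 112 \cdot 6 \left(0 + \left(-1 + 4\right)\right) 18 + 80 = - 112 \cdot 6 \left(0 + 3\right) 18 + 80 = - 112 \cdot 6 \cdot 3 \cdot 18 + 80 = \left(-112\right) 18 \cdot 18 + 80 = \left(-2016\right) 18 + 80 = -36288 + 80 = -36208$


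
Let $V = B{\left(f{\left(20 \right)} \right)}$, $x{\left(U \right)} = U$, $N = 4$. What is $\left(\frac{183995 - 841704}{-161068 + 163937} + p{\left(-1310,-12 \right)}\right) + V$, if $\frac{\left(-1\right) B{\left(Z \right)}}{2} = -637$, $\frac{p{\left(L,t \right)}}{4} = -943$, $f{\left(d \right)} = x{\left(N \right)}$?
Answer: $- \frac{7824471}{2869} \approx -2727.2$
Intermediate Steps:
$f{\left(d \right)} = 4$
$p{\left(L,t \right)} = -3772$ ($p{\left(L,t \right)} = 4 \left(-943\right) = -3772$)
$B{\left(Z \right)} = 1274$ ($B{\left(Z \right)} = \left(-2\right) \left(-637\right) = 1274$)
$V = 1274$
$\left(\frac{183995 - 841704}{-161068 + 163937} + p{\left(-1310,-12 \right)}\right) + V = \left(\frac{183995 - 841704}{-161068 + 163937} - 3772\right) + 1274 = \left(- \frac{657709}{2869} - 3772\right) + 1274 = - \frac{11479577}{2869} + 1274 = - \frac{7824471}{2869}$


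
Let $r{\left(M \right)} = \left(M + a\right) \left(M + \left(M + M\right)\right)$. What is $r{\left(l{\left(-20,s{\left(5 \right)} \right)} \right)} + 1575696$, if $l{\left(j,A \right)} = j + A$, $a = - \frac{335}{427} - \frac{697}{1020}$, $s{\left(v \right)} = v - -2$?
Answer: $\frac{13461262511}{8540} \approx 1.5763 \cdot 10^{6}$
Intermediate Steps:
$s{\left(v \right)} = 2 + v$ ($s{\left(v \right)} = v + 2 = 2 + v$)
$a = - \frac{37607}{25620}$ ($a = \left(-335\right) \frac{1}{427} - \frac{41}{60} = - \frac{335}{427} - \frac{41}{60} = - \frac{37607}{25620} \approx -1.4679$)
$l{\left(j,A \right)} = A + j$
$r{\left(M \right)} = 3 M \left(- \frac{37607}{25620} + M\right)$ ($r{\left(M \right)} = \left(M - \frac{37607}{25620}\right) \left(M + \left(M + M\right)\right) = \left(- \frac{37607}{25620} + M\right) \left(M + 2 M\right) = \left(- \frac{37607}{25620} + M\right) 3 M = 3 M \left(- \frac{37607}{25620} + M\right)$)
$r{\left(l{\left(-20,s{\left(5 \right)} \right)} \right)} + 1575696 = \frac{\left(\left(2 + 5\right) - 20\right) \left(-37607 + 25620 \left(\left(2 + 5\right) - 20\right)\right)}{8540} + 1575696 = \frac{\left(7 - 20\right) \left(-37607 + 25620 \left(7 - 20\right)\right)}{8540} + 1575696 = \frac{1}{8540} \left(-13\right) \left(-37607 + 25620 \left(-13\right)\right) + 1575696 = \frac{1}{8540} \left(-13\right) \left(-37607 - 333060\right) + 1575696 = \frac{1}{8540} \left(-13\right) \left(-370667\right) + 1575696 = \frac{4818671}{8540} + 1575696 = \frac{13461262511}{8540}$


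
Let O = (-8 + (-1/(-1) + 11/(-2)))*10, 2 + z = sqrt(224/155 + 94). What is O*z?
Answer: 250 - 25*sqrt(2293070)/31 ≈ -971.20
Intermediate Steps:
z = -2 + sqrt(2293070)/155 (z = -2 + sqrt(224/155 + 94) = -2 + sqrt(14794/155) = -2 + sqrt(2293070)/155 ≈ 7.7696)
O = -125 (O = (-8 + (-1*(-1) + 11*(-1/2)))*10 = (-8 + (1 - 11/2))*10 = (-8 - 9/2)*10 = -25/2*10 = -125)
O*z = -125*(-2 + sqrt(2293070)/155) = 250 - 25*sqrt(2293070)/31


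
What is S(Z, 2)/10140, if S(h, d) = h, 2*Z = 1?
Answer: 1/20280 ≈ 4.9310e-5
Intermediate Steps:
Z = 1/2 (Z = (1/2)*1 = 1/2 ≈ 0.50000)
S(Z, 2)/10140 = (1/2)/10140 = (1/10140)*(1/2) = 1/20280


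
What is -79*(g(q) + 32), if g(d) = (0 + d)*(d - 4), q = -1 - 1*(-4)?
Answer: -2291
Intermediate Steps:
q = 3 (q = -1 + 4 = 3)
g(d) = d*(-4 + d)
-79*(g(q) + 32) = -79*(3*(-4 + 3) + 32) = -79*(3*(-1) + 32) = -79*(-3 + 32) = -79*29 = -2291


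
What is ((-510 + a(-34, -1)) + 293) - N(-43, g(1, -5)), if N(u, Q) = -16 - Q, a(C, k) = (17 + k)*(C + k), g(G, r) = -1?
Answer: -762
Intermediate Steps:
((-510 + a(-34, -1)) + 293) - N(-43, g(1, -5)) = ((-510 + ((-1)² + 17*(-34) + 17*(-1) - 34*(-1))) + 293) - (-16 - 1*(-1)) = ((-510 + (1 - 578 - 17 + 34)) + 293) - (-16 + 1) = ((-510 - 560) + 293) - 1*(-15) = (-1070 + 293) + 15 = -777 + 15 = -762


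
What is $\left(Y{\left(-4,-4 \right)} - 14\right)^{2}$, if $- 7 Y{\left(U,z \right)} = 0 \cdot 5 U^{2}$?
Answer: $196$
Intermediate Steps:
$Y{\left(U,z \right)} = 0$ ($Y{\left(U,z \right)} = - \frac{0 \cdot 5 U^{2}}{7} = - \frac{0 U^{2}}{7} = \left(- \frac{1}{7}\right) 0 = 0$)
$\left(Y{\left(-4,-4 \right)} - 14\right)^{2} = \left(0 - 14\right)^{2} = \left(-14\right)^{2} = 196$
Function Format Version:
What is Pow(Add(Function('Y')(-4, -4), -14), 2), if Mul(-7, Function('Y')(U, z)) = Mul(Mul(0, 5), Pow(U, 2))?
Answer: 196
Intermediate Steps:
Function('Y')(U, z) = 0 (Function('Y')(U, z) = Mul(Rational(-1, 7), Mul(Mul(0, 5), Pow(U, 2))) = Mul(Rational(-1, 7), Mul(0, Pow(U, 2))) = Mul(Rational(-1, 7), 0) = 0)
Pow(Add(Function('Y')(-4, -4), -14), 2) = Pow(Add(0, -14), 2) = Pow(-14, 2) = 196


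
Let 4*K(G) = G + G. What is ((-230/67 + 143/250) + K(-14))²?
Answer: 27280798561/280562500 ≈ 97.236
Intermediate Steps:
K(G) = G/2 (K(G) = (G + G)/4 = (2*G)/4 = G/2)
((-230/67 + 143/250) + K(-14))² = ((-230/67 + 143/250) + (½)*(-14))² = ((-230*1/67 + 143*(1/250)) - 7)² = ((-230/67 + 143/250) - 7)² = (-47919/16750 - 7)² = (-165169/16750)² = 27280798561/280562500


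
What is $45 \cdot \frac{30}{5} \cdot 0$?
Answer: $0$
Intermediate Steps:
$45 \cdot \frac{30}{5} \cdot 0 = 45 \cdot 30 \cdot \frac{1}{5} \cdot 0 = 45 \cdot 6 \cdot 0 = 270 \cdot 0 = 0$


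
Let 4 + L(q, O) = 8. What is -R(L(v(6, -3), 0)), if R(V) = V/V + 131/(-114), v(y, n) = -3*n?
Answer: 17/114 ≈ 0.14912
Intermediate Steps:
L(q, O) = 4 (L(q, O) = -4 + 8 = 4)
R(V) = -17/114 (R(V) = 1 + 131*(-1/114) = 1 - 131/114 = -17/114)
-R(L(v(6, -3), 0)) = -1*(-17/114) = 17/114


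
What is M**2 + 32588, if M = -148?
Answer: 54492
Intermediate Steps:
M**2 + 32588 = (-148)**2 + 32588 = 21904 + 32588 = 54492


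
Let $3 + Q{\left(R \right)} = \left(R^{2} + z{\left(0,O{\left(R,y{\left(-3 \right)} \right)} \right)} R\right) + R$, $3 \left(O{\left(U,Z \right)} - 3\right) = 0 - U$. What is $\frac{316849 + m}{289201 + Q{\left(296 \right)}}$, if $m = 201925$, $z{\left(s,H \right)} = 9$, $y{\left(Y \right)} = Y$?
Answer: $\frac{259387}{189887} \approx 1.366$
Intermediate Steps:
$O{\left(U,Z \right)} = 3 - \frac{U}{3}$ ($O{\left(U,Z \right)} = 3 + \frac{0 - U}{3} = 3 + \frac{\left(-1\right) U}{3} = 3 - \frac{U}{3}$)
$Q{\left(R \right)} = -3 + R^{2} + 10 R$ ($Q{\left(R \right)} = -3 + \left(\left(R^{2} + 9 R\right) + R\right) = -3 + \left(R^{2} + 10 R\right) = -3 + R^{2} + 10 R$)
$\frac{316849 + m}{289201 + Q{\left(296 \right)}} = \frac{316849 + 201925}{289201 + \left(-3 + 296^{2} + 10 \cdot 296\right)} = \frac{518774}{289201 + \left(-3 + 87616 + 2960\right)} = \frac{518774}{289201 + 90573} = \frac{518774}{379774} = 518774 \cdot \frac{1}{379774} = \frac{259387}{189887}$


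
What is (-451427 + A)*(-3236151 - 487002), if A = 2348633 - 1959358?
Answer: 231401405256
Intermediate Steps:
A = 389275
(-451427 + A)*(-3236151 - 487002) = (-451427 + 389275)*(-3236151 - 487002) = -62152*(-3723153) = 231401405256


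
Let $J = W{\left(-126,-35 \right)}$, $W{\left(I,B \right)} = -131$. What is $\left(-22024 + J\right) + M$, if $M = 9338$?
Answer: $-12817$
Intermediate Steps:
$J = -131$
$\left(-22024 + J\right) + M = \left(-22024 - 131\right) + 9338 = -22155 + 9338 = -12817$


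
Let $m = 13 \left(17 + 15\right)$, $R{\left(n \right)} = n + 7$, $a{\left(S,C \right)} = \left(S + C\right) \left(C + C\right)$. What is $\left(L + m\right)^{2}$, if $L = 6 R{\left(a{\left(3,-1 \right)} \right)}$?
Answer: $188356$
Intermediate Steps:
$a{\left(S,C \right)} = 2 C \left(C + S\right)$ ($a{\left(S,C \right)} = \left(C + S\right) 2 C = 2 C \left(C + S\right)$)
$R{\left(n \right)} = 7 + n$
$m = 416$ ($m = 13 \cdot 32 = 416$)
$L = 18$ ($L = 6 \left(7 + 2 \left(-1\right) \left(-1 + 3\right)\right) = 6 \left(7 + 2 \left(-1\right) 2\right) = 6 \left(7 - 4\right) = 6 \cdot 3 = 18$)
$\left(L + m\right)^{2} = \left(18 + 416\right)^{2} = 434^{2} = 188356$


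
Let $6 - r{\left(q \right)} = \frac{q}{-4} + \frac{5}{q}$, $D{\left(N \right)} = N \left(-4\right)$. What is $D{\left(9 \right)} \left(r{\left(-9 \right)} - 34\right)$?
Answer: $1069$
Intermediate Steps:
$D{\left(N \right)} = - 4 N$
$r{\left(q \right)} = 6 - \frac{5}{q} + \frac{q}{4}$ ($r{\left(q \right)} = 6 - \left(\frac{q}{-4} + \frac{5}{q}\right) = 6 - \left(q \left(- \frac{1}{4}\right) + \frac{5}{q}\right) = 6 - \left(- \frac{q}{4} + \frac{5}{q}\right) = 6 - \left(\frac{5}{q} - \frac{q}{4}\right) = 6 + \left(- \frac{5}{q} + \frac{q}{4}\right) = 6 - \frac{5}{q} + \frac{q}{4}$)
$D{\left(9 \right)} \left(r{\left(-9 \right)} - 34\right) = \left(-4\right) 9 \left(\left(6 - \frac{5}{-9} + \frac{1}{4} \left(-9\right)\right) - 34\right) = - 36 \left(\left(6 - - \frac{5}{9} - \frac{9}{4}\right) - 34\right) = - 36 \left(\left(6 + \frac{5}{9} - \frac{9}{4}\right) - 34\right) = - 36 \left(\frac{155}{36} - 34\right) = \left(-36\right) \left(- \frac{1069}{36}\right) = 1069$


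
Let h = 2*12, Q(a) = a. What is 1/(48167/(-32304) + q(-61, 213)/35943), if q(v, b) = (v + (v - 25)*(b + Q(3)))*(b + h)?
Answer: -387034224/48139011019 ≈ -0.0080399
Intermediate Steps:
h = 24
q(v, b) = (24 + b)*(v + (-25 + v)*(3 + b)) (q(v, b) = (v + (v - 25)*(b + 3))*(b + 24) = (v + (-25 + v)*(3 + b))*(24 + b) = (24 + b)*(v + (-25 + v)*(3 + b)))
1/(48167/(-32304) + q(-61, 213)/35943) = 1/(48167/(-32304) + (-1800 - 675*213 - 25*213**2 + 96*(-61) - 61*213**2 + 28*213*(-61))/35943) = 1/(48167*(-1/32304) + (-1800 - 143775 - 25*45369 - 5856 - 61*45369 - 363804)*(1/35943)) = 1/(-48167/32304 + (-1800 - 143775 - 1134225 - 5856 - 2767509 - 363804)*(1/35943)) = 1/(-48167/32304 - 4416969*1/35943) = 1/(-48167/32304 - 1472323/11981) = 1/(-48139011019/387034224) = -387034224/48139011019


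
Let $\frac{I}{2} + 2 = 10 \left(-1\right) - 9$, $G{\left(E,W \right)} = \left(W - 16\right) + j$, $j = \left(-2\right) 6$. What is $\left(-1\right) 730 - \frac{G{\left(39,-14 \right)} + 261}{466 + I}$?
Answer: $- \frac{309739}{424} \approx -730.52$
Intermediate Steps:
$j = -12$
$G{\left(E,W \right)} = -28 + W$ ($G{\left(E,W \right)} = \left(W - 16\right) - 12 = \left(-16 + W\right) - 12 = -28 + W$)
$I = -42$ ($I = -4 + 2 \left(10 \left(-1\right) - 9\right) = -4 + 2 \left(-10 - 9\right) = -4 + 2 \left(-19\right) = -4 - 38 = -42$)
$\left(-1\right) 730 - \frac{G{\left(39,-14 \right)} + 261}{466 + I} = \left(-1\right) 730 - \frac{\left(-28 - 14\right) + 261}{466 - 42} = -730 - \frac{-42 + 261}{424} = -730 - 219 \cdot \frac{1}{424} = -730 - \frac{219}{424} = - \frac{309739}{424}$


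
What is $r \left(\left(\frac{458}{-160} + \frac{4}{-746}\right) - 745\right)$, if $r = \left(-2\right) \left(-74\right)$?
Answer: $- \frac{825705949}{7460} \approx -1.1068 \cdot 10^{5}$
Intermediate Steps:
$r = 148$
$r \left(\left(\frac{458}{-160} + \frac{4}{-746}\right) - 745\right) = 148 \left(\left(\frac{458}{-160} + \frac{4}{-746}\right) - 745\right) = 148 \left(\left(458 \left(- \frac{1}{160}\right) + 4 \left(- \frac{1}{746}\right)\right) - 745\right) = 148 \left(\left(- \frac{229}{80} - \frac{2}{373}\right) - 745\right) = 148 \left(- \frac{85577}{29840} - 745\right) = 148 \left(- \frac{22316377}{29840}\right) = - \frac{825705949}{7460}$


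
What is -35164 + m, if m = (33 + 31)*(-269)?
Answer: -52380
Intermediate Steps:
m = -17216 (m = 64*(-269) = -17216)
-35164 + m = -35164 - 17216 = -52380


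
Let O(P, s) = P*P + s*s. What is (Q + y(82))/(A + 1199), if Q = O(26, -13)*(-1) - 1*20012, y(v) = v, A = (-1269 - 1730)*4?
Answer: 6925/3599 ≈ 1.9241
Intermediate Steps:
A = -11996 (A = -2999*4 = -11996)
O(P, s) = P² + s²
Q = -20857 (Q = (26² + (-13)²)*(-1) - 1*20012 = (676 + 169)*(-1) - 20012 = 845*(-1) - 20012 = -845 - 20012 = -20857)
(Q + y(82))/(A + 1199) = (-20857 + 82)/(-11996 + 1199) = -20775/(-10797) = -20775*(-1/10797) = 6925/3599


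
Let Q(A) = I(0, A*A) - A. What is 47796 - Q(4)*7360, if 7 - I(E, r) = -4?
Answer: -3724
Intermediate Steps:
I(E, r) = 11 (I(E, r) = 7 - 1*(-4) = 7 + 4 = 11)
Q(A) = 11 - A
47796 - Q(4)*7360 = 47796 - (11 - 1*4)*7360 = 47796 - (11 - 4)*7360 = 47796 - 7*7360 = 47796 - 1*51520 = 47796 - 51520 = -3724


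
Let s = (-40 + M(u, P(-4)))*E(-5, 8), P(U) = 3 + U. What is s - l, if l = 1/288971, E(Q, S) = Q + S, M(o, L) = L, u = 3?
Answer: -35543434/288971 ≈ -123.00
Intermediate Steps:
l = 1/288971 ≈ 3.4606e-6
s = -123 (s = (-40 + (3 - 4))*(-5 + 8) = (-40 - 1)*3 = -41*3 = -123)
s - l = -123 - 1*1/288971 = -123 - 1/288971 = -35543434/288971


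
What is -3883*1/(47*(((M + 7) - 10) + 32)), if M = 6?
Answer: -3883/1645 ≈ -2.3605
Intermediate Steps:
-3883*1/(47*(((M + 7) - 10) + 32)) = -3883*1/(47*(((6 + 7) - 10) + 32)) = -3883*1/(47*((13 - 10) + 32)) = -3883*1/(47*(3 + 32)) = -3883/(47*35) = -3883/1645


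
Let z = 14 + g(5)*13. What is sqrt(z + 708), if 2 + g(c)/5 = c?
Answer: sqrt(917) ≈ 30.282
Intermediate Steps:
g(c) = -10 + 5*c
z = 209 (z = 14 + (-10 + 5*5)*13 = 14 + (-10 + 25)*13 = 14 + 15*13 = 14 + 195 = 209)
sqrt(z + 708) = sqrt(209 + 708) = sqrt(917)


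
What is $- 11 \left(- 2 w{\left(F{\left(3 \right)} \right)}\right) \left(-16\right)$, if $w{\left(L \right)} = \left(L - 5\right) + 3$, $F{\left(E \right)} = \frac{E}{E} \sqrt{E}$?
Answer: $704 - 352 \sqrt{3} \approx 94.318$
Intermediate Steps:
$F{\left(E \right)} = \sqrt{E}$ ($F{\left(E \right)} = 1 \sqrt{E} = \sqrt{E}$)
$w{\left(L \right)} = -2 + L$ ($w{\left(L \right)} = \left(-5 + L\right) + 3 = -2 + L$)
$- 11 \left(- 2 w{\left(F{\left(3 \right)} \right)}\right) \left(-16\right) = - 11 \left(- 2 \left(-2 + \sqrt{3}\right)\right) \left(-16\right) = - 11 \left(4 - 2 \sqrt{3}\right) \left(-16\right) = \left(-44 + 22 \sqrt{3}\right) \left(-16\right) = 704 - 352 \sqrt{3}$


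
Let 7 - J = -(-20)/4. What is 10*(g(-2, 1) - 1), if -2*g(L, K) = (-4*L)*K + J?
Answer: -60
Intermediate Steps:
J = 2 (J = 7 - (-5)*(-4/4) = 7 - (-5)*(-4*¼) = 7 - (-5)*(-1) = 7 - 1*5 = 7 - 5 = 2)
g(L, K) = -1 + 2*K*L (g(L, K) = -((-4*L)*K + 2)/2 = -(-4*K*L + 2)/2 = -(2 - 4*K*L)/2 = -1 + 2*K*L)
10*(g(-2, 1) - 1) = 10*((-1 + 2*1*(-2)) - 1) = 10*((-1 - 4) - 1) = 10*(-5 - 1) = 10*(-6) = -60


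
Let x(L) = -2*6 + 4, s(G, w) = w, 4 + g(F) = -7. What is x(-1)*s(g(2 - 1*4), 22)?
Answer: -176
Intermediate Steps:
g(F) = -11 (g(F) = -4 - 7 = -11)
x(L) = -8 (x(L) = -12 + 4 = -8)
x(-1)*s(g(2 - 1*4), 22) = -8*22 = -176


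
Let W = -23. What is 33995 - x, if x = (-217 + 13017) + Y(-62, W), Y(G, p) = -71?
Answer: 21266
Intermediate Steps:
x = 12729 (x = (-217 + 13017) - 71 = 12800 - 71 = 12729)
33995 - x = 33995 - 1*12729 = 33995 - 12729 = 21266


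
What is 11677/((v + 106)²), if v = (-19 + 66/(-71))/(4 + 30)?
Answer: 68046503092/64754471961 ≈ 1.0508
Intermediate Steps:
v = -1415/2414 (v = (-19 + 66*(-1/71))/34 = (-19 - 66/71)*(1/34) = -1415/71*1/34 = -1415/2414 ≈ -0.58616)
11677/((v + 106)²) = 11677/((-1415/2414 + 106)²) = 11677/((254469/2414)²) = 11677/(64754471961/5827396) = 11677*(5827396/64754471961) = 68046503092/64754471961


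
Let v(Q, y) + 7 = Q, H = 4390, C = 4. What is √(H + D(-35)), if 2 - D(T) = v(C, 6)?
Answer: √4395 ≈ 66.295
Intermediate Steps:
v(Q, y) = -7 + Q
D(T) = 5 (D(T) = 2 - (-7 + 4) = 2 - 1*(-3) = 2 + 3 = 5)
√(H + D(-35)) = √(4390 + 5) = √4395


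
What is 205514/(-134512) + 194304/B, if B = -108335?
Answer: -24200289419/7286178760 ≈ -3.3214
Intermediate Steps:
205514/(-134512) + 194304/B = 205514/(-134512) + 194304/(-108335) = 205514*(-1/134512) + 194304*(-1/108335) = -102757/67256 - 194304/108335 = -24200289419/7286178760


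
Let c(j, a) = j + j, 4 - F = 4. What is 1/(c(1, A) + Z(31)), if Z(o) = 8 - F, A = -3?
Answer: ⅒ ≈ 0.10000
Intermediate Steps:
F = 0 (F = 4 - 1*4 = 4 - 4 = 0)
c(j, a) = 2*j
Z(o) = 8 (Z(o) = 8 - 1*0 = 8 + 0 = 8)
1/(c(1, A) + Z(31)) = 1/(2*1 + 8) = 1/(2 + 8) = 1/10 = ⅒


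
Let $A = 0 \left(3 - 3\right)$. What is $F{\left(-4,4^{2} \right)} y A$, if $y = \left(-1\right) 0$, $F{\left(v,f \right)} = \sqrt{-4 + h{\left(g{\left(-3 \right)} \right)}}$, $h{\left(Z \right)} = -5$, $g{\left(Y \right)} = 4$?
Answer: $0$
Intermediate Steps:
$F{\left(v,f \right)} = 3 i$ ($F{\left(v,f \right)} = \sqrt{-4 - 5} = \sqrt{-9} = 3 i$)
$A = 0$ ($A = 0 \cdot 0 = 0$)
$y = 0$
$F{\left(-4,4^{2} \right)} y A = 3 i 0 \cdot 0 = 0 \cdot 0 = 0$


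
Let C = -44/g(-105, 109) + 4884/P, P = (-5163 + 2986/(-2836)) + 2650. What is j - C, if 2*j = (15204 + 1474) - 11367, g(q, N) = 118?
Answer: 372680125909/140220462 ≈ 2657.8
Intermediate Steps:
j = 5311/2 (j = ((15204 + 1474) - 11367)/2 = (16678 - 11367)/2 = (½)*5311 = 5311/2 ≈ 2655.5)
P = -3564927/1418 (P = (-5163 + 2986*(-1/2836)) + 2650 = (-5163 - 1493/1418) + 2650 = -7322627/1418 + 2650 = -3564927/1418 ≈ -2514.1)
C = -162344534/70110231 (C = -44/118 + 4884/(-3564927/1418) = -44*1/118 + 4884*(-1418/3564927) = -22/59 - 2308504/1188309 = -162344534/70110231 ≈ -2.3156)
j - C = 5311/2 - 1*(-162344534/70110231) = 5311/2 + 162344534/70110231 = 372680125909/140220462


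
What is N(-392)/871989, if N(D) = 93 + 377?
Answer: 470/871989 ≈ 0.00053900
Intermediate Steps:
N(D) = 470
N(-392)/871989 = 470/871989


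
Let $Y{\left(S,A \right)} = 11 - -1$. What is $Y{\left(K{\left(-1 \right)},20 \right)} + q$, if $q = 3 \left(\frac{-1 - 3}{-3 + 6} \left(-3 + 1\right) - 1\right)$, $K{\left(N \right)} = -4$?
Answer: $17$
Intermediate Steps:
$Y{\left(S,A \right)} = 12$ ($Y{\left(S,A \right)} = 11 + 1 = 12$)
$q = 5$ ($q = 3 \left(- \frac{4}{3} \left(-2\right) - 1\right) = 3 \left(\left(-4\right) \frac{1}{3} \left(-2\right) - 1\right) = 3 \left(\left(- \frac{4}{3}\right) \left(-2\right) - 1\right) = 3 \left(\frac{8}{3} - 1\right) = 3 \cdot \frac{5}{3} = 5$)
$Y{\left(K{\left(-1 \right)},20 \right)} + q = 12 + 5 = 17$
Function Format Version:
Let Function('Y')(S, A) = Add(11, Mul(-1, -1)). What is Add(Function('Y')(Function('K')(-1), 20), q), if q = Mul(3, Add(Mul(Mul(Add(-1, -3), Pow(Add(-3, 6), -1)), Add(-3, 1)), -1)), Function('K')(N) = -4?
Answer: 17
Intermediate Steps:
Function('Y')(S, A) = 12 (Function('Y')(S, A) = Add(11, 1) = 12)
q = 5 (q = Mul(3, Add(Mul(Mul(-4, Pow(3, -1)), -2), -1)) = Mul(3, Add(Mul(Mul(-4, Rational(1, 3)), -2), -1)) = Mul(3, Add(Mul(Rational(-4, 3), -2), -1)) = Mul(3, Add(Rational(8, 3), -1)) = Mul(3, Rational(5, 3)) = 5)
Add(Function('Y')(Function('K')(-1), 20), q) = Add(12, 5) = 17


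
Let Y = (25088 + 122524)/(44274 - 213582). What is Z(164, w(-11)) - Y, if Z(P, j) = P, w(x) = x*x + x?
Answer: 2326177/14109 ≈ 164.87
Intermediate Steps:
w(x) = x + x² (w(x) = x² + x = x + x²)
Y = -12301/14109 (Y = 147612/(-169308) = 147612*(-1/169308) = -12301/14109 ≈ -0.87185)
Z(164, w(-11)) - Y = 164 - 1*(-12301/14109) = 164 + 12301/14109 = 2326177/14109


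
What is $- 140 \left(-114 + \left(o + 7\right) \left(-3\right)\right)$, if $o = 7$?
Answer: $21840$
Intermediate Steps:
$- 140 \left(-114 + \left(o + 7\right) \left(-3\right)\right) = - 140 \left(-114 + \left(7 + 7\right) \left(-3\right)\right) = - 140 \left(-114 + 14 \left(-3\right)\right) = - 140 \left(-114 - 42\right) = \left(-140\right) \left(-156\right) = 21840$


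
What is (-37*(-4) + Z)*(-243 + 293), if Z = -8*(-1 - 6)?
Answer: 10200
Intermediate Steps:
Z = 56 (Z = -8*(-7) = 56)
(-37*(-4) + Z)*(-243 + 293) = (-37*(-4) + 56)*(-243 + 293) = (148 + 56)*50 = 204*50 = 10200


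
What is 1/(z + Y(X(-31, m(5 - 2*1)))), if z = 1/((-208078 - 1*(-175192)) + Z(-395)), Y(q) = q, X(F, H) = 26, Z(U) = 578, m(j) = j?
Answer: 32308/840007 ≈ 0.038462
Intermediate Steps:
z = -1/32308 (z = 1/((-208078 - 1*(-175192)) + 578) = 1/((-208078 + 175192) + 578) = 1/(-32886 + 578) = 1/(-32308) = -1/32308 ≈ -3.0952e-5)
1/(z + Y(X(-31, m(5 - 2*1)))) = 1/(-1/32308 + 26) = 1/(840007/32308) = 32308/840007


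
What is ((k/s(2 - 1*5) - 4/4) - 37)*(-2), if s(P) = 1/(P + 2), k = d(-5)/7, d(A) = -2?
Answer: 528/7 ≈ 75.429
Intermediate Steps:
k = -2/7 ≈ -0.28571
s(P) = 1/(2 + P)
((k/s(2 - 1*5) - 4/4) - 37)*(-2) = ((-(8/7 - 10/7) - 4/4) - 37)*(-2) = ((-2/(7*(1/(2 + (2 - 5)))) - 4*1/4) - 37)*(-2) = ((-2/(7*(1/(2 - 3))) - 1) - 37)*(-2) = ((-2/(7*(1/(-1))) - 1) - 37)*(-2) = ((-2/7/(-1) - 1) - 37)*(-2) = ((-2/7*(-1) - 1) - 37)*(-2) = ((2/7 - 1) - 37)*(-2) = (-5/7 - 37)*(-2) = -264/7*(-2) = 528/7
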